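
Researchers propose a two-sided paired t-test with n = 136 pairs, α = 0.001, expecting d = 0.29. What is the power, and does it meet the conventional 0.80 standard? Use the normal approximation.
Power ≈ 0.54; the study is underpowered (power < 0.80)

Power calculation (paired t-test, normal approximation):
z_β = d · √n - z_{α/2}
z_β = 0.29 · √136 - 3.291
z_β = 0.29 · 11.662 - 3.291
z_β = 0.091

Power = Φ(z_β) = Φ(0.091) ≈ 0.536

Effect size d = 0.29 is small by Cohen's convention (0.2/0.5/0.8).

Threshold: power ≥ 0.80 is conventionally adequate.
Power ≈ 0.54 → the study is underpowered (power < 0.80).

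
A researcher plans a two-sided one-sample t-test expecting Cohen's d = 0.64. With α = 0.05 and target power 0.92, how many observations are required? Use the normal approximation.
n = 28

Sample size formula (one-sample t-test, normal approximation):
n = ((z_{α/2} + z_β) / d)²

z_{α/2} = 1.960 (for α = 0.05, two-sided)
z_β = 1.405 (for power = 0.92)
d = 0.64

n = ((1.960 + 1.405) / 0.64)²
n = (5.258)²
n ≈ 27.65
Round up to the next whole number: n = 28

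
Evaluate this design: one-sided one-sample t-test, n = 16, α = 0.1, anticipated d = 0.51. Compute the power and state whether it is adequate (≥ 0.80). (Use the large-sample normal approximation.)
Power ≈ 0.78; the study is underpowered (power < 0.80)

Power calculation (one-sample t-test, normal approximation):
z_β = d · √n - z_α
z_β = 0.51 · √16 - 1.282
z_β = 0.51 · 4.000 - 1.282
z_β = 0.758

Power = Φ(z_β) = Φ(0.758) ≈ 0.776

Effect size d = 0.51 is medium by Cohen's convention (0.2/0.5/0.8).

Threshold: power ≥ 0.80 is conventionally adequate.
Power ≈ 0.78 → the study is underpowered (power < 0.80).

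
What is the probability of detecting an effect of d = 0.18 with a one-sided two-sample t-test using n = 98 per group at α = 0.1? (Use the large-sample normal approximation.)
Power ≈ 0.49

Power calculation (two-sample t-test, normal approximation):
z_β = d · √(n/2) - z_α
z_β = 0.18 · √(98/2) - 1.282
z_β = 0.18 · 7.000 - 1.282
z_β = -0.022

Power = Φ(z_β) = Φ(-0.022) ≈ 0.491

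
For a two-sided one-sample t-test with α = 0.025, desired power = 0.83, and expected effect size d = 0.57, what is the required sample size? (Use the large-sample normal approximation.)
n = 32

Sample size formula (one-sample t-test, normal approximation):
n = ((z_{α/2} + z_β) / d)²

z_{α/2} = 2.241 (for α = 0.025, two-sided)
z_β = 0.954 (for power = 0.83)
d = 0.57

n = ((2.241 + 0.954) / 0.57)²
n = (5.605)²
n ≈ 31.42
Round up to the next whole number: n = 32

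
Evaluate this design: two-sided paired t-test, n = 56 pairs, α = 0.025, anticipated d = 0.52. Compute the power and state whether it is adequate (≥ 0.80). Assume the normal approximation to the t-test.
Power ≈ 0.95; the study is adequately powered (power ≥ 0.80)

Power calculation (paired t-test, normal approximation):
z_β = d · √n - z_{α/2}
z_β = 0.52 · √56 - 2.241
z_β = 0.52 · 7.483 - 2.241
z_β = 1.650

Power = Φ(z_β) = Φ(1.650) ≈ 0.951

Effect size d = 0.52 is medium by Cohen's convention (0.2/0.5/0.8).

Threshold: power ≥ 0.80 is conventionally adequate.
Power ≈ 0.95 → the study is adequately powered (power ≥ 0.80).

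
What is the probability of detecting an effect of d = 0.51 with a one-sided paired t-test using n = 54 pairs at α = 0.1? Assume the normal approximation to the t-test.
Power ≈ 0.99

Power calculation (paired t-test, normal approximation):
z_β = d · √n - z_α
z_β = 0.51 · √54 - 1.282
z_β = 0.51 · 7.348 - 1.282
z_β = 2.466

Power = Φ(z_β) = Φ(2.466) ≈ 0.993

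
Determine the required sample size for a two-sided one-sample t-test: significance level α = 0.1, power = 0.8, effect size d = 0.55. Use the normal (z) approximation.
n = 21

Sample size formula (one-sample t-test, normal approximation):
n = ((z_{α/2} + z_β) / d)²

z_{α/2} = 1.645 (for α = 0.1, two-sided)
z_β = 0.842 (for power = 0.8)
d = 0.55

n = ((1.645 + 0.842) / 0.55)²
n = (4.522)²
n ≈ 20.45
Round up to the next whole number: n = 21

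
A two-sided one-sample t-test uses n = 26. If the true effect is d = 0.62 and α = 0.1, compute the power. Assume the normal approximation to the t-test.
Power ≈ 0.94

Power calculation (one-sample t-test, normal approximation):
z_β = d · √n - z_{α/2}
z_β = 0.62 · √26 - 1.645
z_β = 0.62 · 5.099 - 1.645
z_β = 1.517

Power = Φ(z_β) = Φ(1.517) ≈ 0.935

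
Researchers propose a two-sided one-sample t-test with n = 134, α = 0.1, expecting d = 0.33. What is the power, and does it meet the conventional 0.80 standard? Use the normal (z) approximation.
Power ≈ 0.99; the study is adequately powered (power ≥ 0.80)

Power calculation (one-sample t-test, normal approximation):
z_β = d · √n - z_{α/2}
z_β = 0.33 · √134 - 1.645
z_β = 0.33 · 11.576 - 1.645
z_β = 2.175

Power = Φ(z_β) = Φ(2.175) ≈ 0.985

Effect size d = 0.33 is small by Cohen's convention (0.2/0.5/0.8).

Threshold: power ≥ 0.80 is conventionally adequate.
Power ≈ 0.99 → the study is adequately powered (power ≥ 0.80).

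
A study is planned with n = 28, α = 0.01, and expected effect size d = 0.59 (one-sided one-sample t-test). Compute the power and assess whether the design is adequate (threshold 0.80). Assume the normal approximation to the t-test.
Power ≈ 0.79; the study is underpowered (power < 0.80)

Power calculation (one-sample t-test, normal approximation):
z_β = d · √n - z_α
z_β = 0.59 · √28 - 2.326
z_β = 0.59 · 5.292 - 2.326
z_β = 0.796

Power = Φ(z_β) = Φ(0.796) ≈ 0.787

Effect size d = 0.59 is medium by Cohen's convention (0.2/0.5/0.8).

Threshold: power ≥ 0.80 is conventionally adequate.
Power ≈ 0.79 → the study is underpowered (power < 0.80).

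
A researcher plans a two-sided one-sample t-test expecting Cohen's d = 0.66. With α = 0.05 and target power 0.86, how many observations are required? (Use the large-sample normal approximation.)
n = 22

Sample size formula (one-sample t-test, normal approximation):
n = ((z_{α/2} + z_β) / d)²

z_{α/2} = 1.960 (for α = 0.05, two-sided)
z_β = 1.080 (for power = 0.86)
d = 0.66

n = ((1.960 + 1.080) / 0.66)²
n = (4.606)²
n ≈ 21.22
Round up to the next whole number: n = 22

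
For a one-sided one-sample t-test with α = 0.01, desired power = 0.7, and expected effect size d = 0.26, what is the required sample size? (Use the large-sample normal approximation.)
n = 121

Sample size formula (one-sample t-test, normal approximation):
n = ((z_α + z_β) / d)²

z_α = 2.326 (for α = 0.01, one-sided)
z_β = 0.524 (for power = 0.7)
d = 0.26

n = ((2.326 + 0.524) / 0.26)²
n = (10.962)²
n ≈ 120.17
Round up to the next whole number: n = 121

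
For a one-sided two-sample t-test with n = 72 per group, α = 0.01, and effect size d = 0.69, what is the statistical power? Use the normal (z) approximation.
Power ≈ 0.97

Power calculation (two-sample t-test, normal approximation):
z_β = d · √(n/2) - z_α
z_β = 0.69 · √(72/2) - 2.326
z_β = 0.69 · 6.000 - 2.326
z_β = 1.814

Power = Φ(z_β) = Φ(1.814) ≈ 0.965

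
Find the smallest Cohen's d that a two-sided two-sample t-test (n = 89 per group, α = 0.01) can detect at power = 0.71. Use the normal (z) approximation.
d ≈ 0.47

Minimum detectable effect (two-sample t-test, normal approximation):
d = (z_{α/2} + z_β) / √(n/2)
d = (2.576 + 0.553) / √(89/2)
d = 3.129 / 6.671
d ≈ 0.47

By Cohen's convention (0.2 small / 0.5 medium / 0.8 large): small effect.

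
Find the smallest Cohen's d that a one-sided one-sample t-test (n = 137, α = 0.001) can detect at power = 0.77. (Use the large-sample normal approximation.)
d ≈ 0.33

Minimum detectable effect (one-sample t-test, normal approximation):
d = (z_α + z_β) / √n
d = (3.090 + 0.739) / √137
d = 3.829 / 11.705
d ≈ 0.33

By Cohen's convention (0.2 small / 0.5 medium / 0.8 large): small effect.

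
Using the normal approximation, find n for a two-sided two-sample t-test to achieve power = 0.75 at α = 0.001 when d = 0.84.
n = 45 per group

Sample size formula (two-sample t-test, normal approximation):
n = 2 · ((z_{α/2} + z_β) / d)²

z_{α/2} = 3.291 (for α = 0.001, two-sided)
z_β = 0.674 (for power = 0.75)
d = 0.84

n = 2 · ((3.291 + 0.674) / 0.84)²
n = 2 · (4.720)²
n ≈ 44.56
Round up to the next whole number: n = 45 per group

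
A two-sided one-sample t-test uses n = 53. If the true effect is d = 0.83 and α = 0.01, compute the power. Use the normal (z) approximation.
Power ≈ 1.00

Power calculation (one-sample t-test, normal approximation):
z_β = d · √n - z_{α/2}
z_β = 0.83 · √53 - 2.576
z_β = 0.83 · 7.280 - 2.576
z_β = 3.467

Power = Φ(z_β) = Φ(3.467) ≈ 1.000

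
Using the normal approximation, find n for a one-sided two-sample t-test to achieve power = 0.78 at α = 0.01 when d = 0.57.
n = 60 per group

Sample size formula (two-sample t-test, normal approximation):
n = 2 · ((z_α + z_β) / d)²

z_α = 2.326 (for α = 0.01, one-sided)
z_β = 0.772 (for power = 0.78)
d = 0.57

n = 2 · ((2.326 + 0.772) / 0.57)²
n = 2 · (5.435)²
n ≈ 59.08
Round up to the next whole number: n = 60 per group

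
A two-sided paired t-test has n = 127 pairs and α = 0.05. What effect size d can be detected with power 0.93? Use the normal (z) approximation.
d ≈ 0.30

Minimum detectable effect (paired t-test, normal approximation):
d = (z_{α/2} + z_β) / √n
d = (1.960 + 1.476) / √127
d = 3.436 / 11.269
d ≈ 0.30

By Cohen's convention (0.2 small / 0.5 medium / 0.8 large): small effect.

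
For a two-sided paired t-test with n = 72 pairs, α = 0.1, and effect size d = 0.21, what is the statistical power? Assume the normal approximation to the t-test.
Power ≈ 0.55

Power calculation (paired t-test, normal approximation):
z_β = d · √n - z_{α/2}
z_β = 0.21 · √72 - 1.645
z_β = 0.21 · 8.485 - 1.645
z_β = 0.137

Power = Φ(z_β) = Φ(0.137) ≈ 0.555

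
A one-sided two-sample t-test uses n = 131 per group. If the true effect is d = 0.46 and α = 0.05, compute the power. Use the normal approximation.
Power ≈ 0.98

Power calculation (two-sample t-test, normal approximation):
z_β = d · √(n/2) - z_α
z_β = 0.46 · √(131/2) - 1.645
z_β = 0.46 · 8.093 - 1.645
z_β = 2.078

Power = Φ(z_β) = Φ(2.078) ≈ 0.981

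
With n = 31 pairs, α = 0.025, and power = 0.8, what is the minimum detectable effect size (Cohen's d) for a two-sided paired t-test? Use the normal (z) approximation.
d ≈ 0.55

Minimum detectable effect (paired t-test, normal approximation):
d = (z_{α/2} + z_β) / √n
d = (2.241 + 0.842) / √31
d = 3.083 / 5.568
d ≈ 0.55

By Cohen's convention (0.2 small / 0.5 medium / 0.8 large): medium effect.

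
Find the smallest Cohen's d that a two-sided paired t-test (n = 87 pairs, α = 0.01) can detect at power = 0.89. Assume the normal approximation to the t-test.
d ≈ 0.41

Minimum detectable effect (paired t-test, normal approximation):
d = (z_{α/2} + z_β) / √n
d = (2.576 + 1.227) / √87
d = 3.802 / 9.327
d ≈ 0.41

By Cohen's convention (0.2 small / 0.5 medium / 0.8 large): small effect.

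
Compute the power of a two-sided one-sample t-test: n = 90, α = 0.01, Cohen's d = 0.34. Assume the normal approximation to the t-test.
Power ≈ 0.74

Power calculation (one-sample t-test, normal approximation):
z_β = d · √n - z_{α/2}
z_β = 0.34 · √90 - 2.576
z_β = 0.34 · 9.487 - 2.576
z_β = 0.650

Power = Φ(z_β) = Φ(0.650) ≈ 0.742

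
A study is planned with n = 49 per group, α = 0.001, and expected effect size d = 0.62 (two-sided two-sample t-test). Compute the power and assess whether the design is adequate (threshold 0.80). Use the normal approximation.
Power ≈ 0.41; the study is underpowered (power < 0.80)

Power calculation (two-sample t-test, normal approximation):
z_β = d · √(n/2) - z_{α/2}
z_β = 0.62 · √(49/2) - 3.291
z_β = 0.62 · 4.950 - 3.291
z_β = -0.222

Power = Φ(z_β) = Φ(-0.222) ≈ 0.412

Effect size d = 0.62 is medium by Cohen's convention (0.2/0.5/0.8).

Threshold: power ≥ 0.80 is conventionally adequate.
Power ≈ 0.41 → the study is underpowered (power < 0.80).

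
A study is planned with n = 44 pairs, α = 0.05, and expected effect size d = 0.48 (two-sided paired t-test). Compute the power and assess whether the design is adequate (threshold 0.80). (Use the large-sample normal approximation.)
Power ≈ 0.89; the study is adequately powered (power ≥ 0.80)

Power calculation (paired t-test, normal approximation):
z_β = d · √n - z_{α/2}
z_β = 0.48 · √44 - 1.960
z_β = 0.48 · 6.633 - 1.960
z_β = 1.224

Power = Φ(z_β) = Φ(1.224) ≈ 0.890

Effect size d = 0.48 is small by Cohen's convention (0.2/0.5/0.8).

Threshold: power ≥ 0.80 is conventionally adequate.
Power ≈ 0.89 → the study is adequately powered (power ≥ 0.80).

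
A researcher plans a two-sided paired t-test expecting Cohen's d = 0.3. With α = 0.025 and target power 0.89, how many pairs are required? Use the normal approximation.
n = 134 pairs

Sample size formula (paired t-test, normal approximation):
n = ((z_{α/2} + z_β) / d)²

z_{α/2} = 2.241 (for α = 0.025, two-sided)
z_β = 1.227 (for power = 0.89)
d = 0.3

n = ((2.241 + 1.227) / 0.3)²
n = (11.560)²
n ≈ 133.63
Round up to the next whole number: n = 134 pairs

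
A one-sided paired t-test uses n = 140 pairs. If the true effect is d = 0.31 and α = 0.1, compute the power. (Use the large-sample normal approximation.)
Power ≈ 0.99

Power calculation (paired t-test, normal approximation):
z_β = d · √n - z_α
z_β = 0.31 · √140 - 1.282
z_β = 0.31 · 11.832 - 1.282
z_β = 2.386

Power = Φ(z_β) = Φ(2.386) ≈ 0.991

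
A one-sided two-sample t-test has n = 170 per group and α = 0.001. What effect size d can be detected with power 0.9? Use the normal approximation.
d ≈ 0.47

Minimum detectable effect (two-sample t-test, normal approximation):
d = (z_α + z_β) / √(n/2)
d = (3.090 + 1.282) / √(170/2)
d = 4.372 / 9.220
d ≈ 0.47

By Cohen's convention (0.2 small / 0.5 medium / 0.8 large): small effect.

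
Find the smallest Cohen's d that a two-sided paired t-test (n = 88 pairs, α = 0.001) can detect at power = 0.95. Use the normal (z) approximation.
d ≈ 0.53

Minimum detectable effect (paired t-test, normal approximation):
d = (z_{α/2} + z_β) / √n
d = (3.291 + 1.645) / √88
d = 4.935 / 9.381
d ≈ 0.53

By Cohen's convention (0.2 small / 0.5 medium / 0.8 large): medium effect.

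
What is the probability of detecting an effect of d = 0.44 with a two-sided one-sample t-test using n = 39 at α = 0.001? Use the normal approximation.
Power ≈ 0.29

Power calculation (one-sample t-test, normal approximation):
z_β = d · √n - z_{α/2}
z_β = 0.44 · √39 - 3.291
z_β = 0.44 · 6.245 - 3.291
z_β = -0.543

Power = Φ(z_β) = Φ(-0.543) ≈ 0.294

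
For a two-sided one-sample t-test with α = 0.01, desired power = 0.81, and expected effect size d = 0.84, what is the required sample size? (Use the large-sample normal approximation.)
n = 17

Sample size formula (one-sample t-test, normal approximation):
n = ((z_{α/2} + z_β) / d)²

z_{α/2} = 2.576 (for α = 0.01, two-sided)
z_β = 0.878 (for power = 0.81)
d = 0.84

n = ((2.576 + 0.878) / 0.84)²
n = (4.112)²
n ≈ 16.91
Round up to the next whole number: n = 17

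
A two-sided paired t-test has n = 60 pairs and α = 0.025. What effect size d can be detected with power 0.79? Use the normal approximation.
d ≈ 0.39

Minimum detectable effect (paired t-test, normal approximation):
d = (z_{α/2} + z_β) / √n
d = (2.241 + 0.806) / √60
d = 3.048 / 7.746
d ≈ 0.39

By Cohen's convention (0.2 small / 0.5 medium / 0.8 large): small effect.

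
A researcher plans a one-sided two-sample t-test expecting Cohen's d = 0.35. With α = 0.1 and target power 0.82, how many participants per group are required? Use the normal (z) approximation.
n = 79 per group

Sample size formula (two-sample t-test, normal approximation):
n = 2 · ((z_α + z_β) / d)²

z_α = 1.282 (for α = 0.1, one-sided)
z_β = 0.915 (for power = 0.82)
d = 0.35

n = 2 · ((1.282 + 0.915) / 0.35)²
n = 2 · (6.277)²
n ≈ 78.80
Round up to the next whole number: n = 79 per group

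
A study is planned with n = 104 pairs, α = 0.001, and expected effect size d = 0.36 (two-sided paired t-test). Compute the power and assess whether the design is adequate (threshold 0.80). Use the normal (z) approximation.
Power ≈ 0.65; the study is underpowered (power < 0.80)

Power calculation (paired t-test, normal approximation):
z_β = d · √n - z_{α/2}
z_β = 0.36 · √104 - 3.291
z_β = 0.36 · 10.198 - 3.291
z_β = 0.381

Power = Φ(z_β) = Φ(0.381) ≈ 0.648

Effect size d = 0.36 is small by Cohen's convention (0.2/0.5/0.8).

Threshold: power ≥ 0.80 is conventionally adequate.
Power ≈ 0.65 → the study is underpowered (power < 0.80).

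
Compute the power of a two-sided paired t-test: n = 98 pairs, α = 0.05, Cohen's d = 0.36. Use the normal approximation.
Power ≈ 0.95

Power calculation (paired t-test, normal approximation):
z_β = d · √n - z_{α/2}
z_β = 0.36 · √98 - 1.960
z_β = 0.36 · 9.899 - 1.960
z_β = 1.604

Power = Φ(z_β) = Φ(1.604) ≈ 0.946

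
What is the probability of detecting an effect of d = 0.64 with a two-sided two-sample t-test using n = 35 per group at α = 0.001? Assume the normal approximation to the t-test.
Power ≈ 0.27

Power calculation (two-sample t-test, normal approximation):
z_β = d · √(n/2) - z_{α/2}
z_β = 0.64 · √(35/2) - 3.291
z_β = 0.64 · 4.183 - 3.291
z_β = -0.613

Power = Φ(z_β) = Φ(-0.613) ≈ 0.270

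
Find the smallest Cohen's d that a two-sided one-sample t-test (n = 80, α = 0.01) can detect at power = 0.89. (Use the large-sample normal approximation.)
d ≈ 0.43

Minimum detectable effect (one-sample t-test, normal approximation):
d = (z_{α/2} + z_β) / √n
d = (2.576 + 1.227) / √80
d = 3.802 / 8.944
d ≈ 0.43

By Cohen's convention (0.2 small / 0.5 medium / 0.8 large): small effect.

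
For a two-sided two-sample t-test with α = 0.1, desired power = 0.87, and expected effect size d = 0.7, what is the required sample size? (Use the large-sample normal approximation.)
n = 32 per group

Sample size formula (two-sample t-test, normal approximation):
n = 2 · ((z_{α/2} + z_β) / d)²

z_{α/2} = 1.645 (for α = 0.1, two-sided)
z_β = 1.126 (for power = 0.87)
d = 0.7

n = 2 · ((1.645 + 1.126) / 0.7)²
n = 2 · (3.959)²
n ≈ 31.35
Round up to the next whole number: n = 32 per group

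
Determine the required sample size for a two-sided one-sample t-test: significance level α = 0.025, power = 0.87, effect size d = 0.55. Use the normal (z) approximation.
n = 38

Sample size formula (one-sample t-test, normal approximation):
n = ((z_{α/2} + z_β) / d)²

z_{α/2} = 2.241 (for α = 0.025, two-sided)
z_β = 1.126 (for power = 0.87)
d = 0.55

n = ((2.241 + 1.126) / 0.55)²
n = (6.122)²
n ≈ 37.48
Round up to the next whole number: n = 38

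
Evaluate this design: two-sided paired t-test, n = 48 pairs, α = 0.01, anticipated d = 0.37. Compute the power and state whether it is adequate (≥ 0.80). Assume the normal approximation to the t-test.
Power ≈ 0.50; the study is underpowered (power < 0.80)

Power calculation (paired t-test, normal approximation):
z_β = d · √n - z_{α/2}
z_β = 0.37 · √48 - 2.576
z_β = 0.37 · 6.928 - 2.576
z_β = -0.012

Power = Φ(z_β) = Φ(-0.012) ≈ 0.495

Effect size d = 0.37 is small by Cohen's convention (0.2/0.5/0.8).

Threshold: power ≥ 0.80 is conventionally adequate.
Power ≈ 0.50 → the study is underpowered (power < 0.80).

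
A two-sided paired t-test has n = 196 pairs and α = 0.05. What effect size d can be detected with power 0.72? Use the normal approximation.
d ≈ 0.18

Minimum detectable effect (paired t-test, normal approximation):
d = (z_{α/2} + z_β) / √n
d = (1.960 + 0.583) / √196
d = 2.543 / 14.000
d ≈ 0.18

By Cohen's convention (0.2 small / 0.5 medium / 0.8 large): very small effect.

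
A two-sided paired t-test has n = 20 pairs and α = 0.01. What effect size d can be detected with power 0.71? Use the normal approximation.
d ≈ 0.70

Minimum detectable effect (paired t-test, normal approximation):
d = (z_{α/2} + z_β) / √n
d = (2.576 + 0.553) / √20
d = 3.129 / 4.472
d ≈ 0.70

By Cohen's convention (0.2 small / 0.5 medium / 0.8 large): medium effect.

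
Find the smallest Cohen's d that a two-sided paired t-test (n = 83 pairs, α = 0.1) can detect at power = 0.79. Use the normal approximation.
d ≈ 0.27

Minimum detectable effect (paired t-test, normal approximation):
d = (z_{α/2} + z_β) / √n
d = (1.645 + 0.806) / √83
d = 2.451 / 9.110
d ≈ 0.27

By Cohen's convention (0.2 small / 0.5 medium / 0.8 large): small effect.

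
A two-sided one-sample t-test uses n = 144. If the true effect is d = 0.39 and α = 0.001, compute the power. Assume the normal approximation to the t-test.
Power ≈ 0.92

Power calculation (one-sample t-test, normal approximation):
z_β = d · √n - z_{α/2}
z_β = 0.39 · √144 - 3.291
z_β = 0.39 · 12.000 - 3.291
z_β = 1.389

Power = Φ(z_β) = Φ(1.389) ≈ 0.918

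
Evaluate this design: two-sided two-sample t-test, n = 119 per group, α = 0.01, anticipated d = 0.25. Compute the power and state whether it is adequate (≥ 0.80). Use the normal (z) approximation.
Power ≈ 0.26; the study is underpowered (power < 0.80)

Power calculation (two-sample t-test, normal approximation):
z_β = d · √(n/2) - z_{α/2}
z_β = 0.25 · √(119/2) - 2.576
z_β = 0.25 · 7.714 - 2.576
z_β = -0.647

Power = Φ(z_β) = Φ(-0.647) ≈ 0.259

Effect size d = 0.25 is small by Cohen's convention (0.2/0.5/0.8).

Threshold: power ≥ 0.80 is conventionally adequate.
Power ≈ 0.26 → the study is underpowered (power < 0.80).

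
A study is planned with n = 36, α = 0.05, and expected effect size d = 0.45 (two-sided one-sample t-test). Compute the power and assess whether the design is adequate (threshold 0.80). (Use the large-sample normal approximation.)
Power ≈ 0.77; the study is underpowered (power < 0.80)

Power calculation (one-sample t-test, normal approximation):
z_β = d · √n - z_{α/2}
z_β = 0.45 · √36 - 1.960
z_β = 0.45 · 6.000 - 1.960
z_β = 0.740

Power = Φ(z_β) = Φ(0.740) ≈ 0.770

Effect size d = 0.45 is small by Cohen's convention (0.2/0.5/0.8).

Threshold: power ≥ 0.80 is conventionally adequate.
Power ≈ 0.77 → the study is underpowered (power < 0.80).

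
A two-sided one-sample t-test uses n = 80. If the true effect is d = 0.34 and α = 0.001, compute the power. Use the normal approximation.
Power ≈ 0.40

Power calculation (one-sample t-test, normal approximation):
z_β = d · √n - z_{α/2}
z_β = 0.34 · √80 - 3.291
z_β = 0.34 · 8.944 - 3.291
z_β = -0.249

Power = Φ(z_β) = Φ(-0.249) ≈ 0.401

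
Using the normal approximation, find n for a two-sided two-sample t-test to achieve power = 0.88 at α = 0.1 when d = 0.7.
n = 33 per group

Sample size formula (two-sample t-test, normal approximation):
n = 2 · ((z_{α/2} + z_β) / d)²

z_{α/2} = 1.645 (for α = 0.1, two-sided)
z_β = 1.175 (for power = 0.88)
d = 0.7

n = 2 · ((1.645 + 1.175) / 0.7)²
n = 2 · (4.029)²
n ≈ 32.47
Round up to the next whole number: n = 33 per group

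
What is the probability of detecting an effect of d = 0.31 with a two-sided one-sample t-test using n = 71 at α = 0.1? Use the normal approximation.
Power ≈ 0.83

Power calculation (one-sample t-test, normal approximation):
z_β = d · √n - z_{α/2}
z_β = 0.31 · √71 - 1.645
z_β = 0.31 · 8.426 - 1.645
z_β = 0.967

Power = Φ(z_β) = Φ(0.967) ≈ 0.833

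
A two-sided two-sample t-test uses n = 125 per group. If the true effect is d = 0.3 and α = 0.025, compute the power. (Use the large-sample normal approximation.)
Power ≈ 0.55

Power calculation (two-sample t-test, normal approximation):
z_β = d · √(n/2) - z_{α/2}
z_β = 0.3 · √(125/2) - 2.241
z_β = 0.3 · 7.906 - 2.241
z_β = 0.130

Power = Φ(z_β) = Φ(0.130) ≈ 0.552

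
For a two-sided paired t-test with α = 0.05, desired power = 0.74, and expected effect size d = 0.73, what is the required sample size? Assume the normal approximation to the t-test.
n = 13 pairs

Sample size formula (paired t-test, normal approximation):
n = ((z_{α/2} + z_β) / d)²

z_{α/2} = 1.960 (for α = 0.05, two-sided)
z_β = 0.643 (for power = 0.74)
d = 0.73

n = ((1.960 + 0.643) / 0.73)²
n = (3.566)²
n ≈ 12.72
Round up to the next whole number: n = 13 pairs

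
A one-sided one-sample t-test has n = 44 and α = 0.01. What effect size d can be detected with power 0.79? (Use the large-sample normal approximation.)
d ≈ 0.47

Minimum detectable effect (one-sample t-test, normal approximation):
d = (z_α + z_β) / √n
d = (2.326 + 0.806) / √44
d = 3.133 / 6.633
d ≈ 0.47

By Cohen's convention (0.2 small / 0.5 medium / 0.8 large): small effect.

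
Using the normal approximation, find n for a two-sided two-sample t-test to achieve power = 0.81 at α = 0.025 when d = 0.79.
n = 32 per group

Sample size formula (two-sample t-test, normal approximation):
n = 2 · ((z_{α/2} + z_β) / d)²

z_{α/2} = 2.241 (for α = 0.025, two-sided)
z_β = 0.878 (for power = 0.81)
d = 0.79

n = 2 · ((2.241 + 0.878) / 0.79)²
n = 2 · (3.948)²
n ≈ 31.17
Round up to the next whole number: n = 32 per group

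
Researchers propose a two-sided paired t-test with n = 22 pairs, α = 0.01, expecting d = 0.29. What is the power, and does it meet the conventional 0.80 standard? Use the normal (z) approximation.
Power ≈ 0.11; the study is underpowered (power < 0.80)

Power calculation (paired t-test, normal approximation):
z_β = d · √n - z_{α/2}
z_β = 0.29 · √22 - 2.576
z_β = 0.29 · 4.690 - 2.576
z_β = -1.216

Power = Φ(z_β) = Φ(-1.216) ≈ 0.112

Effect size d = 0.29 is small by Cohen's convention (0.2/0.5/0.8).

Threshold: power ≥ 0.80 is conventionally adequate.
Power ≈ 0.11 → the study is underpowered (power < 0.80).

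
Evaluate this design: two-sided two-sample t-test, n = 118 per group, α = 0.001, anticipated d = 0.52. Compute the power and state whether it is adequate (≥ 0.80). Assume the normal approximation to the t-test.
Power ≈ 0.76; the study is underpowered (power < 0.80)

Power calculation (two-sample t-test, normal approximation):
z_β = d · √(n/2) - z_{α/2}
z_β = 0.52 · √(118/2) - 3.291
z_β = 0.52 · 7.681 - 3.291
z_β = 0.704

Power = Φ(z_β) = Φ(0.704) ≈ 0.759

Effect size d = 0.52 is medium by Cohen's convention (0.2/0.5/0.8).

Threshold: power ≥ 0.80 is conventionally adequate.
Power ≈ 0.76 → the study is underpowered (power < 0.80).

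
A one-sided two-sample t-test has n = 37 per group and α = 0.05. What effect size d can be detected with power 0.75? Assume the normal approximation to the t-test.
d ≈ 0.54

Minimum detectable effect (two-sample t-test, normal approximation):
d = (z_α + z_β) / √(n/2)
d = (1.645 + 0.674) / √(37/2)
d = 2.319 / 4.301
d ≈ 0.54

By Cohen's convention (0.2 small / 0.5 medium / 0.8 large): medium effect.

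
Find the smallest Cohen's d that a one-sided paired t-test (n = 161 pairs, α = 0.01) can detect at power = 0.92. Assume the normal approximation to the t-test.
d ≈ 0.29

Minimum detectable effect (paired t-test, normal approximation):
d = (z_α + z_β) / √n
d = (2.326 + 1.405) / √161
d = 3.731 / 12.689
d ≈ 0.29

By Cohen's convention (0.2 small / 0.5 medium / 0.8 large): small effect.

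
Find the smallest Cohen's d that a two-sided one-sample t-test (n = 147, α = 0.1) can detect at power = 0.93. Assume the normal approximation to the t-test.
d ≈ 0.26

Minimum detectable effect (one-sample t-test, normal approximation):
d = (z_{α/2} + z_β) / √n
d = (1.645 + 1.476) / √147
d = 3.121 / 12.124
d ≈ 0.26

By Cohen's convention (0.2 small / 0.5 medium / 0.8 large): small effect.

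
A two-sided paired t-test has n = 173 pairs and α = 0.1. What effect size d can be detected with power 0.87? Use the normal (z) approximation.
d ≈ 0.21

Minimum detectable effect (paired t-test, normal approximation):
d = (z_{α/2} + z_β) / √n
d = (1.645 + 1.126) / √173
d = 2.771 / 13.153
d ≈ 0.21

By Cohen's convention (0.2 small / 0.5 medium / 0.8 large): small effect.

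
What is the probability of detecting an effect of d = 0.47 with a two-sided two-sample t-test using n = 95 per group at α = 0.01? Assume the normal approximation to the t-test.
Power ≈ 0.75

Power calculation (two-sample t-test, normal approximation):
z_β = d · √(n/2) - z_{α/2}
z_β = 0.47 · √(95/2) - 2.576
z_β = 0.47 · 6.892 - 2.576
z_β = 0.663

Power = Φ(z_β) = Φ(0.663) ≈ 0.746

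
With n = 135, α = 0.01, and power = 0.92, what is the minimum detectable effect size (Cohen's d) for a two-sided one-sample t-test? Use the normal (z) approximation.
d ≈ 0.34

Minimum detectable effect (one-sample t-test, normal approximation):
d = (z_{α/2} + z_β) / √n
d = (2.576 + 1.405) / √135
d = 3.981 / 11.619
d ≈ 0.34

By Cohen's convention (0.2 small / 0.5 medium / 0.8 large): small effect.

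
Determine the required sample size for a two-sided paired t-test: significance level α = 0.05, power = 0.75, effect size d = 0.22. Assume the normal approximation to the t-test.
n = 144 pairs

Sample size formula (paired t-test, normal approximation):
n = ((z_{α/2} + z_β) / d)²

z_{α/2} = 1.960 (for α = 0.05, two-sided)
z_β = 0.674 (for power = 0.75)
d = 0.22

n = ((1.960 + 0.674) / 0.22)²
n = (11.973)²
n ≈ 143.35
Round up to the next whole number: n = 144 pairs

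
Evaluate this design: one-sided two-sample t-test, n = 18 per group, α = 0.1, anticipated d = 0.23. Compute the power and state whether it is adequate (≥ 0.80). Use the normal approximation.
Power ≈ 0.28; the study is underpowered (power < 0.80)

Power calculation (two-sample t-test, normal approximation):
z_β = d · √(n/2) - z_α
z_β = 0.23 · √(18/2) - 1.282
z_β = 0.23 · 3.000 - 1.282
z_β = -0.592

Power = Φ(z_β) = Φ(-0.592) ≈ 0.277

Effect size d = 0.23 is small by Cohen's convention (0.2/0.5/0.8).

Threshold: power ≥ 0.80 is conventionally adequate.
Power ≈ 0.28 → the study is underpowered (power < 0.80).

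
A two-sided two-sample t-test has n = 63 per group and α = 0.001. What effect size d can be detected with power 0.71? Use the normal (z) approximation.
d ≈ 0.68

Minimum detectable effect (two-sample t-test, normal approximation):
d = (z_{α/2} + z_β) / √(n/2)
d = (3.291 + 0.553) / √(63/2)
d = 3.844 / 5.612
d ≈ 0.68

By Cohen's convention (0.2 small / 0.5 medium / 0.8 large): medium effect.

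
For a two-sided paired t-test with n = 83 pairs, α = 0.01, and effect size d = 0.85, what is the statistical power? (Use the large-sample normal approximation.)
Power ≈ 1.00

Power calculation (paired t-test, normal approximation):
z_β = d · √n - z_{α/2}
z_β = 0.85 · √83 - 2.576
z_β = 0.85 · 9.110 - 2.576
z_β = 5.168

Power = Φ(z_β) = Φ(5.168) ≈ 1.000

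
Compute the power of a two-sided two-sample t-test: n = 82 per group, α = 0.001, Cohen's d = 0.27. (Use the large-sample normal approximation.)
Power ≈ 0.06

Power calculation (two-sample t-test, normal approximation):
z_β = d · √(n/2) - z_{α/2}
z_β = 0.27 · √(82/2) - 3.291
z_β = 0.27 · 6.403 - 3.291
z_β = -1.562

Power = Φ(z_β) = Φ(-1.562) ≈ 0.059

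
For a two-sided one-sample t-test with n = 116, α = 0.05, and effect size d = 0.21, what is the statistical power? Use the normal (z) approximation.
Power ≈ 0.62

Power calculation (one-sample t-test, normal approximation):
z_β = d · √n - z_{α/2}
z_β = 0.21 · √116 - 1.960
z_β = 0.21 · 10.770 - 1.960
z_β = 0.302

Power = Φ(z_β) = Φ(0.302) ≈ 0.619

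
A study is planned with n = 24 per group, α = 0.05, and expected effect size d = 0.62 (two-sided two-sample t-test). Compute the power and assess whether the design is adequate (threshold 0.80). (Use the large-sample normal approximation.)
Power ≈ 0.57; the study is underpowered (power < 0.80)

Power calculation (two-sample t-test, normal approximation):
z_β = d · √(n/2) - z_{α/2}
z_β = 0.62 · √(24/2) - 1.960
z_β = 0.62 · 3.464 - 1.960
z_β = 0.188

Power = Φ(z_β) = Φ(0.188) ≈ 0.574

Effect size d = 0.62 is medium by Cohen's convention (0.2/0.5/0.8).

Threshold: power ≥ 0.80 is conventionally adequate.
Power ≈ 0.57 → the study is underpowered (power < 0.80).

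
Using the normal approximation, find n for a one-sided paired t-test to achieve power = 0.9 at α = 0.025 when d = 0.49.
n = 44 pairs

Sample size formula (paired t-test, normal approximation):
n = ((z_α + z_β) / d)²

z_α = 1.960 (for α = 0.025, one-sided)
z_β = 1.282 (for power = 0.9)
d = 0.49

n = ((1.960 + 1.282) / 0.49)²
n = (6.616)²
n ≈ 43.77
Round up to the next whole number: n = 44 pairs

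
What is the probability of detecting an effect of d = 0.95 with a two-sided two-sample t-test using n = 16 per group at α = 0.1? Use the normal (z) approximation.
Power ≈ 0.85

Power calculation (two-sample t-test, normal approximation):
z_β = d · √(n/2) - z_{α/2}
z_β = 0.95 · √(16/2) - 1.645
z_β = 0.95 · 2.828 - 1.645
z_β = 1.042

Power = Φ(z_β) = Φ(1.042) ≈ 0.851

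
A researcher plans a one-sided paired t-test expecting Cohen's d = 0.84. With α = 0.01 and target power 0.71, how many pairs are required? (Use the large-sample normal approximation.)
n = 12 pairs

Sample size formula (paired t-test, normal approximation):
n = ((z_α + z_β) / d)²

z_α = 2.326 (for α = 0.01, one-sided)
z_β = 0.553 (for power = 0.71)
d = 0.84

n = ((2.326 + 0.553) / 0.84)²
n = (3.427)²
n ≈ 11.74
Round up to the next whole number: n = 12 pairs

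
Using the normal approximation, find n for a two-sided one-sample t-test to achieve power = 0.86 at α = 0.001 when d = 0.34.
n = 166

Sample size formula (one-sample t-test, normal approximation):
n = ((z_{α/2} + z_β) / d)²

z_{α/2} = 3.291 (for α = 0.001, two-sided)
z_β = 1.080 (for power = 0.86)
d = 0.34

n = ((3.291 + 1.080) / 0.34)²
n = (12.856)²
n ≈ 165.28
Round up to the next whole number: n = 166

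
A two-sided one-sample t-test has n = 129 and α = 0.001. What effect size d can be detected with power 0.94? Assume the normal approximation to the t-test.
d ≈ 0.43

Minimum detectable effect (one-sample t-test, normal approximation):
d = (z_{α/2} + z_β) / √n
d = (3.291 + 1.555) / √129
d = 4.845 / 11.358
d ≈ 0.43

By Cohen's convention (0.2 small / 0.5 medium / 0.8 large): small effect.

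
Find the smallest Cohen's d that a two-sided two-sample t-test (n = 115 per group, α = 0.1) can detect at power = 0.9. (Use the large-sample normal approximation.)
d ≈ 0.39

Minimum detectable effect (two-sample t-test, normal approximation):
d = (z_{α/2} + z_β) / √(n/2)
d = (1.645 + 1.282) / √(115/2)
d = 2.926 / 7.583
d ≈ 0.39

By Cohen's convention (0.2 small / 0.5 medium / 0.8 large): small effect.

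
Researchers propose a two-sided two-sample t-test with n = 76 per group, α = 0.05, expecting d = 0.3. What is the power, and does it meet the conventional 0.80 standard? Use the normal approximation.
Power ≈ 0.46; the study is underpowered (power < 0.80)

Power calculation (two-sample t-test, normal approximation):
z_β = d · √(n/2) - z_{α/2}
z_β = 0.3 · √(76/2) - 1.960
z_β = 0.3 · 6.164 - 1.960
z_β = -0.111

Power = Φ(z_β) = Φ(-0.111) ≈ 0.456

Effect size d = 0.3 is small by Cohen's convention (0.2/0.5/0.8).

Threshold: power ≥ 0.80 is conventionally adequate.
Power ≈ 0.46 → the study is underpowered (power < 0.80).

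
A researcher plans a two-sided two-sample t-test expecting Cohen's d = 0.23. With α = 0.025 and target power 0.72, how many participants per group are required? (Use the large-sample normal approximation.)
n = 302 per group

Sample size formula (two-sample t-test, normal approximation):
n = 2 · ((z_{α/2} + z_β) / d)²

z_{α/2} = 2.241 (for α = 0.025, two-sided)
z_β = 0.583 (for power = 0.72)
d = 0.23

n = 2 · ((2.241 + 0.583) / 0.23)²
n = 2 · (12.278)²
n ≈ 301.50
Round up to the next whole number: n = 302 per group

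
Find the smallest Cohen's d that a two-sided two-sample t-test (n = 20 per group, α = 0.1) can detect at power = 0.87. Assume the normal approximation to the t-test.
d ≈ 0.88

Minimum detectable effect (two-sample t-test, normal approximation):
d = (z_{α/2} + z_β) / √(n/2)
d = (1.645 + 1.126) / √(20/2)
d = 2.771 / 3.162
d ≈ 0.88

By Cohen's convention (0.2 small / 0.5 medium / 0.8 large): large effect.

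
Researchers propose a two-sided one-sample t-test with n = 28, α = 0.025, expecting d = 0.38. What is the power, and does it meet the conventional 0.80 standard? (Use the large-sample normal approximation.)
Power ≈ 0.41; the study is underpowered (power < 0.80)

Power calculation (one-sample t-test, normal approximation):
z_β = d · √n - z_{α/2}
z_β = 0.38 · √28 - 2.241
z_β = 0.38 · 5.292 - 2.241
z_β = -0.231

Power = Φ(z_β) = Φ(-0.231) ≈ 0.409

Effect size d = 0.38 is small by Cohen's convention (0.2/0.5/0.8).

Threshold: power ≥ 0.80 is conventionally adequate.
Power ≈ 0.41 → the study is underpowered (power < 0.80).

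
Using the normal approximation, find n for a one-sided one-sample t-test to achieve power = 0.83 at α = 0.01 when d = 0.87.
n = 15

Sample size formula (one-sample t-test, normal approximation):
n = ((z_α + z_β) / d)²

z_α = 2.326 (for α = 0.01, one-sided)
z_β = 0.954 (for power = 0.83)
d = 0.87

n = ((2.326 + 0.954) / 0.87)²
n = (3.770)²
n ≈ 14.21
Round up to the next whole number: n = 15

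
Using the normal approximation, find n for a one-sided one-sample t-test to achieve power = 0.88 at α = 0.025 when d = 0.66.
n = 23

Sample size formula (one-sample t-test, normal approximation):
n = ((z_α + z_β) / d)²

z_α = 1.960 (for α = 0.025, one-sided)
z_β = 1.175 (for power = 0.88)
d = 0.66

n = ((1.960 + 1.175) / 0.66)²
n = (4.750)²
n ≈ 22.56
Round up to the next whole number: n = 23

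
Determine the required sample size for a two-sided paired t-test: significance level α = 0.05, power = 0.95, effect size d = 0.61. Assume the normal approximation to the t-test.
n = 35 pairs

Sample size formula (paired t-test, normal approximation):
n = ((z_{α/2} + z_β) / d)²

z_{α/2} = 1.960 (for α = 0.05, two-sided)
z_β = 1.645 (for power = 0.95)
d = 0.61

n = ((1.960 + 1.645) / 0.61)²
n = (5.910)²
n ≈ 34.93
Round up to the next whole number: n = 35 pairs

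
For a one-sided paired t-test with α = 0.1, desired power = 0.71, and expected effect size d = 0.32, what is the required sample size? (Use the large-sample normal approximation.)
n = 33 pairs

Sample size formula (paired t-test, normal approximation):
n = ((z_α + z_β) / d)²

z_α = 1.282 (for α = 0.1, one-sided)
z_β = 0.553 (for power = 0.71)
d = 0.32

n = ((1.282 + 0.553) / 0.32)²
n = (5.734)²
n ≈ 32.88
Round up to the next whole number: n = 33 pairs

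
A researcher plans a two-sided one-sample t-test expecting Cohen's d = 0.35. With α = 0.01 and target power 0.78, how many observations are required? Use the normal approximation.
n = 92

Sample size formula (one-sample t-test, normal approximation):
n = ((z_{α/2} + z_β) / d)²

z_{α/2} = 2.576 (for α = 0.01, two-sided)
z_β = 0.772 (for power = 0.78)
d = 0.35

n = ((2.576 + 0.772) / 0.35)²
n = (9.566)²
n ≈ 91.51
Round up to the next whole number: n = 92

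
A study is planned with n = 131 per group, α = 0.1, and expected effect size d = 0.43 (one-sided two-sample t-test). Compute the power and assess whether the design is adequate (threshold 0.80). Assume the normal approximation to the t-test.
Power ≈ 0.99; the study is adequately powered (power ≥ 0.80)

Power calculation (two-sample t-test, normal approximation):
z_β = d · √(n/2) - z_α
z_β = 0.43 · √(131/2) - 1.282
z_β = 0.43 · 8.093 - 1.282
z_β = 2.199

Power = Φ(z_β) = Φ(2.199) ≈ 0.986

Effect size d = 0.43 is small by Cohen's convention (0.2/0.5/0.8).

Threshold: power ≥ 0.80 is conventionally adequate.
Power ≈ 0.99 → the study is adequately powered (power ≥ 0.80).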